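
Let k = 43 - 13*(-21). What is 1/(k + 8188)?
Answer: 1/8504 ≈ 0.00011759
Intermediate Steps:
k = 316 (k = 43 + 273 = 316)
1/(k + 8188) = 1/(316 + 8188) = 1/8504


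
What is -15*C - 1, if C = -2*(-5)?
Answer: -151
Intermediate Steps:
C = 10
-15*C - 1 = -15*10 - 1 = -150 - 1 = -151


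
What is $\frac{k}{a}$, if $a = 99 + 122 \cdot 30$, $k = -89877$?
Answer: $- \frac{29959}{1253} \approx -23.91$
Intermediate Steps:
$a = 3759$ ($a = 99 + 3660 = 3759$)
$\frac{k}{a} = - \frac{89877}{3759} = \left(-89877\right) \frac{1}{3759} = - \frac{29959}{1253}$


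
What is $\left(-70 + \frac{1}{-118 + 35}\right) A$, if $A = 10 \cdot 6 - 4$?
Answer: $- \frac{325416}{83} \approx -3920.7$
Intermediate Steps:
$A = 56$ ($A = 60 - 4 = 56$)
$\left(-70 + \frac{1}{-118 + 35}\right) A = \left(-70 + \frac{1}{-118 + 35}\right) 56 = \left(-70 + \frac{1}{-83}\right) 56 = \left(-70 - \frac{1}{83}\right) 56 = \left(- \frac{5811}{83}\right) 56 = - \frac{325416}{83}$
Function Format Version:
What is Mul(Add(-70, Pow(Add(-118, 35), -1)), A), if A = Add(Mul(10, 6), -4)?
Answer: Rational(-325416, 83) ≈ -3920.7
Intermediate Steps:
A = 56 (A = Add(60, -4) = 56)
Mul(Add(-70, Pow(Add(-118, 35), -1)), A) = Mul(Add(-70, Pow(Add(-118, 35), -1)), 56) = Mul(Add(-70, Pow(-83, -1)), 56) = Mul(Add(-70, Rational(-1, 83)), 56) = Mul(Rational(-5811, 83), 56) = Rational(-325416, 83)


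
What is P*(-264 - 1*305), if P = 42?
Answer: -23898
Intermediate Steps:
P*(-264 - 1*305) = 42*(-264 - 1*305) = 42*(-264 - 305) = 42*(-569) = -23898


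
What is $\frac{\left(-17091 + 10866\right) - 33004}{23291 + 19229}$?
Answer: $- \frac{39229}{42520} \approx -0.9226$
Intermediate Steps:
$\frac{\left(-17091 + 10866\right) - 33004}{23291 + 19229} = \frac{-6225 - 33004}{42520} = \left(-39229\right) \frac{1}{42520} = - \frac{39229}{42520}$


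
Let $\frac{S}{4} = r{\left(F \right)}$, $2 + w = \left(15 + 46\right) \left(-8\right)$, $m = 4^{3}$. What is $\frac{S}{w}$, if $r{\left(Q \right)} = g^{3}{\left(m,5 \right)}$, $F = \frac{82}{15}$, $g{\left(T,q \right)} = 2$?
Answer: $- \frac{16}{245} \approx -0.065306$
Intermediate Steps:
$m = 64$
$w = -490$ ($w = -2 + \left(15 + 46\right) \left(-8\right) = -2 + 61 \left(-8\right) = -2 - 488 = -490$)
$F = \frac{82}{15}$ ($F = 82 \cdot \frac{1}{15} = \frac{82}{15} \approx 5.4667$)
$r{\left(Q \right)} = 8$ ($r{\left(Q \right)} = 2^{3} = 8$)
$S = 32$ ($S = 4 \cdot 8 = 32$)
$\frac{S}{w} = \frac{32}{-490} = 32 \left(- \frac{1}{490}\right) = - \frac{16}{245}$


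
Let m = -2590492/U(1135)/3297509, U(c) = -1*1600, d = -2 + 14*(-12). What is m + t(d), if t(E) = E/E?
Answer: 1319651223/1319003600 ≈ 1.0005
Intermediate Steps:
d = -170 (d = -2 - 168 = -170)
U(c) = -1600
t(E) = 1
m = 647623/1319003600 (m = -2590492/(-1600)/3297509 = -2590492*(-1/1600)*(1/3297509) = (647623/400)*(1/3297509) = 647623/1319003600 ≈ 0.00049099)
m + t(d) = 647623/1319003600 + 1 = 1319651223/1319003600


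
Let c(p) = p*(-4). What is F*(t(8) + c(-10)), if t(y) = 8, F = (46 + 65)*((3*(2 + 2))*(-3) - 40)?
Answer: -404928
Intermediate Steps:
F = -8436 (F = 111*((3*4)*(-3) - 40) = 111*(12*(-3) - 40) = 111*(-36 - 40) = 111*(-76) = -8436)
c(p) = -4*p
F*(t(8) + c(-10)) = -8436*(8 - 4*(-10)) = -8436*(8 + 40) = -8436*48 = -404928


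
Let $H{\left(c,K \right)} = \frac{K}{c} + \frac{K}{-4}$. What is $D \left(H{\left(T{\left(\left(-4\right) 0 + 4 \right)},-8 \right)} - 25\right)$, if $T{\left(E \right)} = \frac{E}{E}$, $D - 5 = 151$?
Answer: $-4836$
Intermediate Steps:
$D = 156$ ($D = 5 + 151 = 156$)
$T{\left(E \right)} = 1$
$H{\left(c,K \right)} = - \frac{K}{4} + \frac{K}{c}$ ($H{\left(c,K \right)} = \frac{K}{c} + K \left(- \frac{1}{4}\right) = \frac{K}{c} - \frac{K}{4} = - \frac{K}{4} + \frac{K}{c}$)
$D \left(H{\left(T{\left(\left(-4\right) 0 + 4 \right)},-8 \right)} - 25\right) = 156 \left(\left(\left(- \frac{1}{4}\right) \left(-8\right) - \frac{8}{1}\right) - 25\right) = 156 \left(\left(2 - 8\right) - 25\right) = 156 \left(-6 - 25\right) = 156 \left(-31\right) = -4836$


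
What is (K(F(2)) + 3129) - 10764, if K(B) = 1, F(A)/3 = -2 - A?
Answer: -7634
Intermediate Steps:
F(A) = -6 - 3*A (F(A) = 3*(-2 - A) = -6 - 3*A)
(K(F(2)) + 3129) - 10764 = (1 + 3129) - 10764 = 3130 - 10764 = -7634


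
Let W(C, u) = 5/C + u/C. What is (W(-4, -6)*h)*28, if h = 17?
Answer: 119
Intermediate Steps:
(W(-4, -6)*h)*28 = (((5 - 6)/(-4))*17)*28 = (-¼*(-1)*17)*28 = ((¼)*17)*28 = (17/4)*28 = 119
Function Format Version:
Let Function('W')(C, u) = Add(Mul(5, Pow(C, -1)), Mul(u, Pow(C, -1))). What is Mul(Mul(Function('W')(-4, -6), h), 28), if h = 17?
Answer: 119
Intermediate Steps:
Mul(Mul(Function('W')(-4, -6), h), 28) = Mul(Mul(Mul(Pow(-4, -1), Add(5, -6)), 17), 28) = Mul(Mul(Mul(Rational(-1, 4), -1), 17), 28) = Mul(Mul(Rational(1, 4), 17), 28) = Mul(Rational(17, 4), 28) = 119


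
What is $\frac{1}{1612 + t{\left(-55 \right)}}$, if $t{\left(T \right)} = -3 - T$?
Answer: $\frac{1}{1664} \approx 0.00060096$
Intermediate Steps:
$\frac{1}{1612 + t{\left(-55 \right)}} = \frac{1}{1612 - -52} = \frac{1}{1612 + \left(-3 + 55\right)} = \frac{1}{1612 + 52} = \frac{1}{1664}$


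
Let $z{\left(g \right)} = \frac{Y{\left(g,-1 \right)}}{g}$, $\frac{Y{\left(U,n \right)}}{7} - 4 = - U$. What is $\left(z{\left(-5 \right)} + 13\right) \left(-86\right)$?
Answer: $- \frac{172}{5} \approx -34.4$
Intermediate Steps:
$Y{\left(U,n \right)} = 28 - 7 U$ ($Y{\left(U,n \right)} = 28 + 7 \left(- U\right) = 28 - 7 U$)
$z{\left(g \right)} = \frac{28 - 7 g}{g}$
$\left(z{\left(-5 \right)} + 13\right) \left(-86\right) = \left(\left(-7 + \frac{28}{-5}\right) + 13\right) \left(-86\right) = \left(\left(-7 + 28 \left(- \frac{1}{5}\right)\right) + 13\right) \left(-86\right) = \left(\left(-7 - \frac{28}{5}\right) + 13\right) \left(-86\right) = \left(- \frac{63}{5} + 13\right) \left(-86\right) = \frac{2}{5} \left(-86\right) = - \frac{172}{5}$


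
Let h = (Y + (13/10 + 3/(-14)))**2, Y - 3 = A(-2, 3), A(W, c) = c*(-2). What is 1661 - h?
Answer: 2030236/1225 ≈ 1657.3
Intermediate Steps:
A(W, c) = -2*c
Y = -3 (Y = 3 - 2*3 = 3 - 6 = -3)
h = 4489/1225 (h = (-3 + (13/10 + 3/(-14)))**2 = (-3 + (13*(1/10) + 3*(-1/14)))**2 = (-3 + (13/10 - 3/14))**2 = (-3 + 38/35)**2 = (-67/35)**2 = 4489/1225 ≈ 3.6645)
1661 - h = 1661 - 1*4489/1225 = 1661 - 4489/1225 = 2030236/1225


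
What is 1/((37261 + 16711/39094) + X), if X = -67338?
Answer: -39094/1175813527 ≈ -3.3248e-5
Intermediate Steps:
1/((37261 + 16711/39094) + X) = 1/((37261 + 16711/39094) - 67338) = 1/(1456698245/39094 - 67338) = 1/(-1175813527/39094) = -39094/1175813527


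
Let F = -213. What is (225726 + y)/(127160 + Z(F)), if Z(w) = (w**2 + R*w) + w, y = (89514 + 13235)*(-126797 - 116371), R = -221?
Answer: -24985043106/219389 ≈ -1.1388e+5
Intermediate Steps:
y = -24985268832 (y = 102749*(-243168) = -24985268832)
Z(w) = w**2 - 220*w (Z(w) = (w**2 - 221*w) + w = w**2 - 220*w)
(225726 + y)/(127160 + Z(F)) = (225726 - 24985268832)/(127160 - 213*(-220 - 213)) = -24985043106/(127160 - 213*(-433)) = -24985043106/(127160 + 92229) = -24985043106/219389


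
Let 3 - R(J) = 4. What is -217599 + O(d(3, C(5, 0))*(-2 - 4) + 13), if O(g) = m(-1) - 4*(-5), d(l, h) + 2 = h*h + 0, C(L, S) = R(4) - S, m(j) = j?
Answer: -217580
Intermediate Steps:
R(J) = -1 (R(J) = 3 - 1*4 = 3 - 4 = -1)
C(L, S) = -1 - S
d(l, h) = -2 + h² (d(l, h) = -2 + (h*h + 0) = -2 + (h² + 0) = -2 + h²)
O(g) = 19 (O(g) = -1 - 4*(-5) = -1 + 20 = 19)
-217599 + O(d(3, C(5, 0))*(-2 - 4) + 13) = -217599 + 19 = -217580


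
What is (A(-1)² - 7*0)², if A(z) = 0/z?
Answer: 0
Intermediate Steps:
A(z) = 0
(A(-1)² - 7*0)² = (0² - 7*0)² = (0 + 0)² = 0² = 0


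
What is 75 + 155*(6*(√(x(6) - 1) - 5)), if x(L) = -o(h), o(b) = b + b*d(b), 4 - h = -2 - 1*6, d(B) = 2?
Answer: -4575 + 930*I*√37 ≈ -4575.0 + 5657.0*I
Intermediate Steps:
h = 12 (h = 4 - (-2 - 1*6) = 4 - (-2 - 6) = 4 - 1*(-8) = 4 + 8 = 12)
o(b) = 3*b (o(b) = b + b*2 = b + 2*b = 3*b)
x(L) = -36 (x(L) = -3*12 = -1*36 = -36)
75 + 155*(6*(√(x(6) - 1) - 5)) = 75 + 155*(6*(√(-36 - 1) - 5)) = 75 + 155*(6*(√(-37) - 5)) = 75 + 155*(6*(I*√37 - 5)) = 75 + 155*(6*(-5 + I*√37)) = 75 + 155*(-30 + 6*I*√37) = 75 + (-4650 + 930*I*√37) = -4575 + 930*I*√37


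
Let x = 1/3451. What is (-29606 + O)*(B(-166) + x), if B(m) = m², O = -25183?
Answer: -744314490039/493 ≈ -1.5098e+9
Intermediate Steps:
x = 1/3451 ≈ 0.00028977
(-29606 + O)*(B(-166) + x) = (-29606 - 25183)*((-166)² + 1/3451) = -54789*(27556 + 1/3451) = -54789*95095757/3451 = -744314490039/493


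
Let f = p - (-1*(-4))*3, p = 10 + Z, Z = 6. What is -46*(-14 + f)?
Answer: 460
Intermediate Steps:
p = 16 (p = 10 + 6 = 16)
f = 4 (f = 16 - (-1*(-4))*3 = 16 - 4*3 = 16 - 1*12 = 16 - 12 = 4)
-46*(-14 + f) = -46*(-14 + 4) = -46*(-10) = 460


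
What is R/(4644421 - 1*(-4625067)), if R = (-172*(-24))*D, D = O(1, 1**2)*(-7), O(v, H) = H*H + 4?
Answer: -9030/579343 ≈ -0.015587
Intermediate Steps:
O(v, H) = 4 + H**2 (O(v, H) = H**2 + 4 = 4 + H**2)
D = -35 (D = (4 + (1**2)**2)*(-7) = (4 + 1**2)*(-7) = (4 + 1)*(-7) = 5*(-7) = -35)
R = -144480 (R = -172*(-24)*(-35) = 4128*(-35) = -144480)
R/(4644421 - 1*(-4625067)) = -144480/(4644421 - 1*(-4625067)) = -144480/(4644421 + 4625067) = -144480/9269488 = -144480*1/9269488 = -9030/579343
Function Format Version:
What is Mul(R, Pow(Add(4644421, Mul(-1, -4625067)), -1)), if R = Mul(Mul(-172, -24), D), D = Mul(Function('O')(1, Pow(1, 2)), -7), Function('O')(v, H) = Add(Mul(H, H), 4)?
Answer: Rational(-9030, 579343) ≈ -0.015587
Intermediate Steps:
Function('O')(v, H) = Add(4, Pow(H, 2)) (Function('O')(v, H) = Add(Pow(H, 2), 4) = Add(4, Pow(H, 2)))
D = -35 (D = Mul(Add(4, Pow(Pow(1, 2), 2)), -7) = Mul(Add(4, Pow(1, 2)), -7) = Mul(Add(4, 1), -7) = Mul(5, -7) = -35)
R = -144480 (R = Mul(Mul(-172, -24), -35) = Mul(4128, -35) = -144480)
Mul(R, Pow(Add(4644421, Mul(-1, -4625067)), -1)) = Mul(-144480, Pow(Add(4644421, Mul(-1, -4625067)), -1)) = Mul(-144480, Pow(Add(4644421, 4625067), -1)) = Mul(-144480, Pow(9269488, -1)) = Mul(-144480, Rational(1, 9269488)) = Rational(-9030, 579343)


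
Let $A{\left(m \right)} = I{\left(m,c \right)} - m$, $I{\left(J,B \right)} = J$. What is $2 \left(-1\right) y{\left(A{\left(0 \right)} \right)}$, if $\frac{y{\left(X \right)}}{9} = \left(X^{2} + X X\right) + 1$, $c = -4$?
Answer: $-18$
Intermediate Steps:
$A{\left(m \right)} = 0$ ($A{\left(m \right)} = m - m = 0$)
$y{\left(X \right)} = 9 + 18 X^{2}$ ($y{\left(X \right)} = 9 \left(\left(X^{2} + X X\right) + 1\right) = 9 \left(\left(X^{2} + X^{2}\right) + 1\right) = 9 \left(2 X^{2} + 1\right) = 9 \left(1 + 2 X^{2}\right) = 9 + 18 X^{2}$)
$2 \left(-1\right) y{\left(A{\left(0 \right)} \right)} = 2 \left(-1\right) \left(9 + 18 \cdot 0^{2}\right) = - 2 \left(9 + 18 \cdot 0\right) = - 2 \left(9 + 0\right) = \left(-2\right) 9 = -18$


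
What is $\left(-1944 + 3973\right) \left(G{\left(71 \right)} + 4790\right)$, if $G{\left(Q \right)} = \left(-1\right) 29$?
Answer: $9660069$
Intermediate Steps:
$G{\left(Q \right)} = -29$
$\left(-1944 + 3973\right) \left(G{\left(71 \right)} + 4790\right) = \left(-1944 + 3973\right) \left(-29 + 4790\right) = 2029 \cdot 4761 = 9660069$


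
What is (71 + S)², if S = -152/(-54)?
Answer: 3972049/729 ≈ 5448.6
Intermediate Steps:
S = 76/27 (S = -152*(-1/54) = 76/27 ≈ 2.8148)
(71 + S)² = (71 + 76/27)² = (1993/27)² = 3972049/729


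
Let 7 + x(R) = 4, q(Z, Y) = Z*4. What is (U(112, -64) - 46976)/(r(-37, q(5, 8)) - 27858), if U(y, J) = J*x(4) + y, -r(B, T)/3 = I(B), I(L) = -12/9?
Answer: 23336/13927 ≈ 1.6756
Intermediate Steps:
I(L) = -4/3 (I(L) = -12*⅑ = -4/3)
q(Z, Y) = 4*Z
x(R) = -3 (x(R) = -7 + 4 = -3)
r(B, T) = 4 (r(B, T) = -3*(-4/3) = 4)
U(y, J) = y - 3*J (U(y, J) = J*(-3) + y = -3*J + y = y - 3*J)
(U(112, -64) - 46976)/(r(-37, q(5, 8)) - 27858) = ((112 - 3*(-64)) - 46976)/(4 - 27858) = ((112 + 192) - 46976)/(-27854) = (304 - 46976)*(-1/27854) = -46672*(-1/27854) = 23336/13927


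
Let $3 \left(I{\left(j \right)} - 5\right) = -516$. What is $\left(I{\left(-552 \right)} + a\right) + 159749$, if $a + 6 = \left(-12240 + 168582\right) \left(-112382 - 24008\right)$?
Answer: $-21323325804$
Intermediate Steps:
$I{\left(j \right)} = -167$ ($I{\left(j \right)} = 5 + \frac{1}{3} \left(-516\right) = 5 - 172 = -167$)
$a = -21323485386$ ($a = -6 + \left(-12240 + 168582\right) \left(-112382 - 24008\right) = -6 + 156342 \left(-136390\right) = -6 - 21323485380 = -21323485386$)
$\left(I{\left(-552 \right)} + a\right) + 159749 = \left(-167 - 21323485386\right) + 159749 = -21323485553 + 159749 = -21323325804$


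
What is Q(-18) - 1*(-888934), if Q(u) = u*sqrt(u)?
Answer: 888934 - 54*I*sqrt(2) ≈ 8.8893e+5 - 76.368*I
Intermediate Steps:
Q(u) = u**(3/2)
Q(-18) - 1*(-888934) = (-18)**(3/2) - 1*(-888934) = -54*I*sqrt(2) + 888934 = 888934 - 54*I*sqrt(2)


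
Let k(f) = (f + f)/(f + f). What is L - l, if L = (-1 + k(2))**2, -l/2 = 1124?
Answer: 2248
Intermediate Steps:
l = -2248 (l = -2*1124 = -2248)
k(f) = 1 (k(f) = (2*f)/((2*f)) = (2*f)*(1/(2*f)) = 1)
L = 0 (L = (-1 + 1)**2 = 0**2 = 0)
L - l = 0 - 1*(-2248) = 0 + 2248 = 2248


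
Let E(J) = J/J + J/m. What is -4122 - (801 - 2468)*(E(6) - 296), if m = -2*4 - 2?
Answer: -2484436/5 ≈ -4.9689e+5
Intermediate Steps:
m = -10 (m = -8 - 2 = -10)
E(J) = 1 - J/10 (E(J) = J/J + J/(-10) = 1 + J*(-⅒) = 1 - J/10)
-4122 - (801 - 2468)*(E(6) - 296) = -4122 - (801 - 2468)*((1 - ⅒*6) - 296) = -4122 - (-1667)*((1 - ⅗) - 296) = -4122 - (-1667)*(⅖ - 296) = -4122 - (-1667)*(-1478)/5 = -4122 - 1*2463826/5 = -4122 - 2463826/5 = -2484436/5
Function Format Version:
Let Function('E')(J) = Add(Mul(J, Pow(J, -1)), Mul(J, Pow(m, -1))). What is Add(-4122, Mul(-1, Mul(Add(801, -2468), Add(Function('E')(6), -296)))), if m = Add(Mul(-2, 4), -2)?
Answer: Rational(-2484436, 5) ≈ -4.9689e+5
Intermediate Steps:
m = -10 (m = Add(-8, -2) = -10)
Function('E')(J) = Add(1, Mul(Rational(-1, 10), J)) (Function('E')(J) = Add(Mul(J, Pow(J, -1)), Mul(J, Pow(-10, -1))) = Add(1, Mul(J, Rational(-1, 10))) = Add(1, Mul(Rational(-1, 10), J)))
Add(-4122, Mul(-1, Mul(Add(801, -2468), Add(Function('E')(6), -296)))) = Add(-4122, Mul(-1, Mul(Add(801, -2468), Add(Add(1, Mul(Rational(-1, 10), 6)), -296)))) = Add(-4122, Mul(-1, Mul(-1667, Add(Add(1, Rational(-3, 5)), -296)))) = Add(-4122, Mul(-1, Mul(-1667, Add(Rational(2, 5), -296)))) = Add(-4122, Mul(-1, Mul(-1667, Rational(-1478, 5)))) = Add(-4122, Mul(-1, Rational(2463826, 5))) = Add(-4122, Rational(-2463826, 5)) = Rational(-2484436, 5)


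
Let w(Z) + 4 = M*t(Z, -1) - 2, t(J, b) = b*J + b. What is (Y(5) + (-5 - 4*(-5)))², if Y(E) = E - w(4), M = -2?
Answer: 256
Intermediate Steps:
t(J, b) = b + J*b (t(J, b) = J*b + b = b + J*b)
w(Z) = -4 + 2*Z (w(Z) = -4 + (-(-2)*(1 + Z) - 2) = -4 + (-2*(-1 - Z) - 2) = -4 + ((2 + 2*Z) - 2) = -4 + 2*Z)
Y(E) = -4 + E (Y(E) = E - (-4 + 2*4) = E - (-4 + 8) = E - 1*4 = E - 4 = -4 + E)
(Y(5) + (-5 - 4*(-5)))² = ((-4 + 5) + (-5 - 4*(-5)))² = (1 + (-5 + 20))² = (1 + 15)² = 16² = 256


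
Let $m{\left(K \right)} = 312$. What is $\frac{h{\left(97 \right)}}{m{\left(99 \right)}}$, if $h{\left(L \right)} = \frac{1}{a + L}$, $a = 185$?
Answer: $\frac{1}{87984} \approx 1.1366 \cdot 10^{-5}$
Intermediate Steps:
$h{\left(L \right)} = \frac{1}{185 + L}$
$\frac{h{\left(97 \right)}}{m{\left(99 \right)}} = \frac{1}{\left(185 + 97\right) 312} = \frac{1}{282} \cdot \frac{1}{312} = \frac{1}{87984}$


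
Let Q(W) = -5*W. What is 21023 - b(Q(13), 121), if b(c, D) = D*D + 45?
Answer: 6337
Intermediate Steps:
b(c, D) = 45 + D² (b(c, D) = D² + 45 = 45 + D²)
21023 - b(Q(13), 121) = 21023 - (45 + 121²) = 21023 - (45 + 14641) = 21023 - 1*14686 = 21023 - 14686 = 6337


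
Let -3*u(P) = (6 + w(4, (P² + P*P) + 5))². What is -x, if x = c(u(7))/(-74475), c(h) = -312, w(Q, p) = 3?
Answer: -104/24825 ≈ -0.0041893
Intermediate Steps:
u(P) = -27 (u(P) = -(6 + 3)²/3 = -⅓*9² = -⅓*81 = -27)
x = 104/24825 (x = -312/(-74475) = -312*(-1/74475) = 104/24825 ≈ 0.0041893)
-x = -1*104/24825 = -104/24825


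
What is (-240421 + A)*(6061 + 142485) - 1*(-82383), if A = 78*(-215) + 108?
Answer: -38188568935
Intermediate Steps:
A = -16662 (A = -16770 + 108 = -16662)
(-240421 + A)*(6061 + 142485) - 1*(-82383) = (-240421 - 16662)*(6061 + 142485) - 1*(-82383) = -257083*148546 + 82383 = -38188651318 + 82383 = -38188568935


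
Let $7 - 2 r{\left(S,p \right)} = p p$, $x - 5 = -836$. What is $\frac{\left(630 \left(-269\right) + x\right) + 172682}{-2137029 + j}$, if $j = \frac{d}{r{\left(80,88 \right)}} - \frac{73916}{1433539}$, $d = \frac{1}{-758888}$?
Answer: $- \frac{10020495440207571852}{8993737869284823809177} \approx -0.0011142$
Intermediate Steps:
$x = -831$ ($x = 5 - 836 = -831$)
$r{\left(S,p \right)} = \frac{7}{2} - \frac{p^{2}}{2}$ ($r{\left(S,p \right)} = \frac{7}{2} - \frac{p p}{2} = \frac{7}{2} - \frac{p^{2}}{2}$)
$d = - \frac{1}{758888} \approx -1.3177 \cdot 10^{-6}$
$j = - \frac{216999503747309}{4208523914408892}$ ($j = - \frac{1}{758888 \left(\frac{7}{2} - \frac{88^{2}}{2}\right)} - \frac{73916}{1433539} = - \frac{1}{758888 \left(\frac{7}{2} - 3872\right)} - \frac{73916}{1433539} = - \frac{1}{758888 \left(- \frac{7737}{2}\right)} - \frac{73916}{1433539} = \left(- \frac{1}{758888}\right) \left(- \frac{2}{7737}\right) - \frac{73916}{1433539} = \frac{1}{2935758228} - \frac{73916}{1433539} = - \frac{216999503747309}{4208523914408892} \approx -0.051562$)
$\frac{\left(630 \left(-269\right) + x\right) + 172682}{-2137029 + j} = \frac{\left(630 \left(-269\right) - 831\right) + 172682}{-2137029 - \frac{216999503747309}{4208523914408892}} = \frac{\left(-169470 - 831\right) + 172682}{- \frac{8993737869284823809177}{4208523914408892}} = \left(-170301 + 172682\right) \left(- \frac{4208523914408892}{8993737869284823809177}\right) = 2381 \left(- \frac{4208523914408892}{8993737869284823809177}\right) = - \frac{10020495440207571852}{8993737869284823809177}$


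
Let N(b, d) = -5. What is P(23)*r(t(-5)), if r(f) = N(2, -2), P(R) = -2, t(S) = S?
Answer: 10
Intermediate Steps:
r(f) = -5
P(23)*r(t(-5)) = -2*(-5) = 10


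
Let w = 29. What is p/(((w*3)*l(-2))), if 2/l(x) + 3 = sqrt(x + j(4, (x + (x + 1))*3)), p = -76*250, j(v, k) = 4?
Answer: 9500/29 - 9500*sqrt(2)/87 ≈ 173.16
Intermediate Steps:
p = -19000
l(x) = 2/(-3 + sqrt(4 + x)) (l(x) = 2/(-3 + sqrt(x + 4)) = 2/(-3 + sqrt(4 + x)))
p/(((w*3)*l(-2))) = -(-9500/29 + 9500*sqrt(4 - 2)/87) = -(-9500/29 + 9500*sqrt(2)/87) = -19000*(-1/58 + sqrt(2)/174) = 9500/29 - 9500*sqrt(2)/87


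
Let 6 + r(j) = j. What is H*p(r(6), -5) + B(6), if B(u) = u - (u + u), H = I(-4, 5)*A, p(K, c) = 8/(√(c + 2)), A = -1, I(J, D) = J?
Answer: -6 - 32*I*√3/3 ≈ -6.0 - 18.475*I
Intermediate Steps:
r(j) = -6 + j
p(K, c) = 8/√(2 + c) (p(K, c) = 8/(√(2 + c)) = 8/√(2 + c))
H = 4 (H = -4*(-1) = 4)
B(u) = -u (B(u) = u - 2*u = -u)
H*p(r(6), -5) + B(6) = 4*(8/√(2 - 5)) - 1*6 = 4*(8/√(-3)) - 6 = 4*(8*(-I*√3/3)) - 6 = 4*(-8*I*√3/3) - 6 = -32*I*√3/3 - 6 = -6 - 32*I*√3/3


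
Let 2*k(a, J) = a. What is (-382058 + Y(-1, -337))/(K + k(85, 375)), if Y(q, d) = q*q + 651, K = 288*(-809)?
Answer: 40148/24521 ≈ 1.6373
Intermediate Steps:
K = -232992
k(a, J) = a/2
Y(q, d) = 651 + q² (Y(q, d) = q² + 651 = 651 + q²)
(-382058 + Y(-1, -337))/(K + k(85, 375)) = (-382058 + (651 + (-1)²))/(-232992 + (½)*85) = (-382058 + (651 + 1))/(-232992 + 85/2) = (-382058 + 652)/(-465899/2) = -381406*(-2/465899) = 40148/24521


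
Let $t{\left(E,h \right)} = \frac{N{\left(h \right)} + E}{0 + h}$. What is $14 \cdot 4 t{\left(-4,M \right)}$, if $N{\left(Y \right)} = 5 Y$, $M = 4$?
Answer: $224$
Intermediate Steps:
$t{\left(E,h \right)} = \frac{E + 5 h}{h}$ ($t{\left(E,h \right)} = \frac{5 h + E}{0 + h} = \frac{E + 5 h}{h}$)
$14 \cdot 4 t{\left(-4,M \right)} = 14 \cdot 4 \left(5 - \frac{4}{4}\right) = 56 \left(5 - 1\right) = 56 \cdot 4 = 224$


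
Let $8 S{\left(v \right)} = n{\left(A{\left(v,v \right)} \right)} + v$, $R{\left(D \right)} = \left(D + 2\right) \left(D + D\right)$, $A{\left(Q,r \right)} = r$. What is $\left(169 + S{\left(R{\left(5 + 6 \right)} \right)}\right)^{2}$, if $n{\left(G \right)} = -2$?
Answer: $\frac{167281}{4} \approx 41820.0$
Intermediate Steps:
$R{\left(D \right)} = 2 D \left(2 + D\right)$ ($R{\left(D \right)} = \left(2 + D\right) 2 D = 2 D \left(2 + D\right)$)
$S{\left(v \right)} = - \frac{1}{4} + \frac{v}{8}$ ($S{\left(v \right)} = \frac{-2 + v}{8} = - \frac{1}{4} + \frac{v}{8}$)
$\left(169 + S{\left(R{\left(5 + 6 \right)} \right)}\right)^{2} = \left(169 - \left(\frac{1}{4} - \frac{2 \left(5 + 6\right) \left(2 + \left(5 + 6\right)\right)}{8}\right)\right)^{2} = \left(169 - \left(\frac{1}{4} - \frac{2 \cdot 11 \left(2 + 11\right)}{8}\right)\right)^{2} = \left(169 - \left(\frac{1}{4} - \frac{2 \cdot 11 \cdot 13}{8}\right)\right)^{2} = \left(169 + \left(- \frac{1}{4} + \frac{1}{8} \cdot 286\right)\right)^{2} = \left(169 + \left(- \frac{1}{4} + \frac{143}{4}\right)\right)^{2} = \left(169 + \frac{71}{2}\right)^{2} = \left(\frac{409}{2}\right)^{2} = \frac{167281}{4}$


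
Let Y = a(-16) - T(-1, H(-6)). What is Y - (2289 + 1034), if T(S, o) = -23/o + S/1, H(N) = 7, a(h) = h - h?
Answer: -23231/7 ≈ -3318.7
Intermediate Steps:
a(h) = 0
T(S, o) = S - 23/o (T(S, o) = -23/o + S*1 = -23/o + S = S - 23/o)
Y = 30/7 (Y = 0 - (-1 - 23/7) = 0 - 1*(-30/7) = 0 + 30/7 = 30/7 ≈ 4.2857)
Y - (2289 + 1034) = 30/7 - (2289 + 1034) = 30/7 - 1*3323 = 30/7 - 3323 = -23231/7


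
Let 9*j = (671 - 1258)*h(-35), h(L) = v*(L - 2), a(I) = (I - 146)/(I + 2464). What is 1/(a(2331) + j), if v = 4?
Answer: 8631/83318017 ≈ 0.00010359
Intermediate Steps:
a(I) = (-146 + I)/(2464 + I)
h(L) = -8 + 4*L (h(L) = 4*(L - 2) = 4*(-2 + L) = -8 + 4*L)
j = 86876/9 (j = ((671 - 1258)*(-8 + 4*(-35)))/9 = (-587*(-8 - 140))/9 = (-587*(-148))/9 = (⅑)*86876 = 86876/9 ≈ 9652.9)
1/(a(2331) + j) = 1/((-146 + 2331)/(2464 + 2331) + 86876/9) = 1/(2185/4795 + 86876/9) = 1/((1/4795)*2185 + 86876/9) = 1/(437/959 + 86876/9) = 1/(83318017/8631) = 8631/83318017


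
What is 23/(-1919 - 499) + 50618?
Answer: 122394301/2418 ≈ 50618.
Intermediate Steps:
23/(-1919 - 499) + 50618 = 23/(-2418) + 50618 = -1/2418*23 + 50618 = -23/2418 + 50618 = 122394301/2418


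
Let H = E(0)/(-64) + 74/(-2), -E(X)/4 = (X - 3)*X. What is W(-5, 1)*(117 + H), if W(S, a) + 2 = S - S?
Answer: -160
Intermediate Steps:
E(X) = -4*X*(-3 + X) (E(X) = -4*(X - 3)*X = -4*(-3 + X)*X = -4*X*(-3 + X))
W(S, a) = -2 (W(S, a) = -2 + (S - S) = -2 + 0 = -2)
H = -37 (H = (4*0*(3 - 1*0))/(-64) + 74/(-2) = (4*0*(3 + 0))*(-1/64) + 74*(-½) = (4*0*3)*(-1/64) - 37 = 0*(-1/64) - 37 = 0 - 37 = -37)
W(-5, 1)*(117 + H) = -2*(117 - 37) = -2*80 = -160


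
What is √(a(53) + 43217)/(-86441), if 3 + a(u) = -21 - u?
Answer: -2*√10785/86441 ≈ -0.0024028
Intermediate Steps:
a(u) = -24 - u (a(u) = -3 + (-21 - u) = -24 - u)
√(a(53) + 43217)/(-86441) = √((-24 - 1*53) + 43217)/(-86441) = √((-24 - 53) + 43217)*(-1/86441) = √(-77 + 43217)*(-1/86441) = √43140*(-1/86441) = (2*√10785)*(-1/86441) = -2*√10785/86441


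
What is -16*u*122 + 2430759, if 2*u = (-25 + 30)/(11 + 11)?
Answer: 26735909/11 ≈ 2.4305e+6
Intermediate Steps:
u = 5/44 (u = ((-25 + 30)/(11 + 11))/2 = (5/22)/2 = (5*(1/22))/2 = (½)*(5/22) = 5/44 ≈ 0.11364)
-16*u*122 + 2430759 = -16*5/44*122 + 2430759 = -20/11*122 + 2430759 = -2440/11 + 2430759 = 26735909/11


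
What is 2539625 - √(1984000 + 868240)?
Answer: 2539625 - 4*√178265 ≈ 2.5379e+6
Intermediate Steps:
2539625 - √(1984000 + 868240) = 2539625 - √2852240 = 2539625 - 4*√178265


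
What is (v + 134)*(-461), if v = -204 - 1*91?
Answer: 74221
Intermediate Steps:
v = -295 (v = -204 - 91 = -295)
(v + 134)*(-461) = (-295 + 134)*(-461) = -161*(-461) = 74221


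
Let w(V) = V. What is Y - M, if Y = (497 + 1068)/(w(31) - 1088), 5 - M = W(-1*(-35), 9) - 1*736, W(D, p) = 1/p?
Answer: -7062161/9513 ≈ -742.37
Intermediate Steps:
M = 6668/9 (M = 5 - (1/9 - 1*736) = 5 - (⅑ - 736) = 5 - 1*(-6623/9) = 5 + 6623/9 = 6668/9 ≈ 740.89)
Y = -1565/1057 (Y = (497 + 1068)/(31 - 1088) = 1565/(-1057) = 1565*(-1/1057) = -1565/1057 ≈ -1.4806)
Y - M = -1565/1057 - 1*6668/9 = -1565/1057 - 6668/9 = -7062161/9513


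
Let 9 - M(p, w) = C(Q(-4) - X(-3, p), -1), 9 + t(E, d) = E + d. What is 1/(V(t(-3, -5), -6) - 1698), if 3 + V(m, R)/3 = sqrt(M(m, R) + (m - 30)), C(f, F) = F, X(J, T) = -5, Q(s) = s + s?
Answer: -569/971394 - I*sqrt(37)/971394 ≈ -0.00058576 - 6.2619e-6*I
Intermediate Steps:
Q(s) = 2*s
t(E, d) = -9 + E + d (t(E, d) = -9 + (E + d) = -9 + E + d)
M(p, w) = 10 (M(p, w) = 9 - 1*(-1) = 9 + 1 = 10)
V(m, R) = -9 + 3*sqrt(-20 + m) (V(m, R) = -9 + 3*sqrt(10 + (m - 30)) = -9 + 3*sqrt(10 + (-30 + m)) = -9 + 3*sqrt(-20 + m))
1/(V(t(-3, -5), -6) - 1698) = 1/((-9 + 3*sqrt(-20 + (-9 - 3 - 5))) - 1698) = 1/((-9 + 3*sqrt(-20 - 17)) - 1698) = 1/((-9 + 3*sqrt(-37)) - 1698) = 1/((-9 + 3*(I*sqrt(37))) - 1698) = 1/((-9 + 3*I*sqrt(37)) - 1698) = 1/(-1707 + 3*I*sqrt(37))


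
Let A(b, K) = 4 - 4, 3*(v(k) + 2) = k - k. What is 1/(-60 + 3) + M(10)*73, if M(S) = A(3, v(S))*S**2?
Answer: -1/57 ≈ -0.017544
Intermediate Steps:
v(k) = -2 (v(k) = -2 + (k - k)/3 = -2 + (1/3)*0 = -2 + 0 = -2)
A(b, K) = 0
M(S) = 0 (M(S) = 0*S**2 = 0)
1/(-60 + 3) + M(10)*73 = 1/(-60 + 3) + 0*73 = 1/(-57) + 0 = -1/57 + 0 = -1/57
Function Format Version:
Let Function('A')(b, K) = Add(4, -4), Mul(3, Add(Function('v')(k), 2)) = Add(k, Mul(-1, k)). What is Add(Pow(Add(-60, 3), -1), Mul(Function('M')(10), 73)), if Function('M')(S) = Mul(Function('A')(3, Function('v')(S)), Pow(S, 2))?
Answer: Rational(-1, 57) ≈ -0.017544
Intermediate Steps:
Function('v')(k) = -2 (Function('v')(k) = Add(-2, Mul(Rational(1, 3), Add(k, Mul(-1, k)))) = Add(-2, Mul(Rational(1, 3), 0)) = Add(-2, 0) = -2)
Function('A')(b, K) = 0
Function('M')(S) = 0 (Function('M')(S) = Mul(0, Pow(S, 2)) = 0)
Add(Pow(Add(-60, 3), -1), Mul(Function('M')(10), 73)) = Add(Pow(Add(-60, 3), -1), Mul(0, 73)) = Add(Pow(-57, -1), 0) = Add(Rational(-1, 57), 0) = Rational(-1, 57)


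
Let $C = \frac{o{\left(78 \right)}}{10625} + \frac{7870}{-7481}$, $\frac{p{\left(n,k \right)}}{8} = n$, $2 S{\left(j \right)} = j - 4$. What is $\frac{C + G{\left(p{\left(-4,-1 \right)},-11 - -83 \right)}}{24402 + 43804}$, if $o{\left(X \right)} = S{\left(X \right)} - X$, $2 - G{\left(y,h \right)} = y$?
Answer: $\frac{2618585779}{5421396538750} \approx 0.00048301$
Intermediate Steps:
$S{\left(j \right)} = -2 + \frac{j}{2}$ ($S{\left(j \right)} = \frac{j - 4}{2} = \frac{-4 + j}{2} = -2 + \frac{j}{2}$)
$p{\left(n,k \right)} = 8 n$
$G{\left(y,h \right)} = 2 - y$
$o{\left(X \right)} = -2 - \frac{X}{2}$ ($o{\left(X \right)} = \left(-2 + \frac{X}{2}\right) - X = -2 - \frac{X}{2}$)
$C = - \frac{83925471}{79485625}$ ($C = \frac{-2 - 39}{10625} + \frac{7870}{-7481} = \left(-2 - 39\right) \frac{1}{10625} + 7870 \left(- \frac{1}{7481}\right) = \left(-41\right) \frac{1}{10625} - \frac{7870}{7481} = - \frac{41}{10625} - \frac{7870}{7481} = - \frac{83925471}{79485625} \approx -1.0559$)
$\frac{C + G{\left(p{\left(-4,-1 \right)},-11 - -83 \right)}}{24402 + 43804} = \frac{- \frac{83925471}{79485625} - \left(-2 + 8 \left(-4\right)\right)}{24402 + 43804} = \frac{- \frac{83925471}{79485625} + \left(2 - -32\right)}{68206} = \left(- \frac{83925471}{79485625} + \left(2 + 32\right)\right) \frac{1}{68206} = \left(- \frac{83925471}{79485625} + 34\right) \frac{1}{68206} = \frac{2618585779}{79485625} \cdot \frac{1}{68206} = \frac{2618585779}{5421396538750}$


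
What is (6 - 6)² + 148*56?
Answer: 8288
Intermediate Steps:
(6 - 6)² + 148*56 = 0² + 8288 = 0 + 8288 = 8288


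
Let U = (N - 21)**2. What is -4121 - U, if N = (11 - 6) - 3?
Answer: -4482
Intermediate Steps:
N = 2 (N = 5 - 3 = 2)
U = 361 (U = (2 - 21)**2 = (-19)**2 = 361)
-4121 - U = -4121 - 1*361 = -4121 - 361 = -4482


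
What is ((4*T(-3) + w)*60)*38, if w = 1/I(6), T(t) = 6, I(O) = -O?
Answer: 54340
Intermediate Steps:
w = -⅙ (w = 1/(-1*6) = 1/(-6) = -⅙ ≈ -0.16667)
((4*T(-3) + w)*60)*38 = ((4*6 - ⅙)*60)*38 = ((24 - ⅙)*60)*38 = ((143/6)*60)*38 = 1430*38 = 54340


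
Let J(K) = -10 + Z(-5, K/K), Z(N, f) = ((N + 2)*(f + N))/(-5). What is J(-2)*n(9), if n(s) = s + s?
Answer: -1116/5 ≈ -223.20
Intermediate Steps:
n(s) = 2*s
Z(N, f) = -(2 + N)*(N + f)/5 (Z(N, f) = ((2 + N)*(N + f))*(-⅕) = -(2 + N)*(N + f)/5)
J(K) = -62/5 (J(K) = -10 + (-⅖*(-5) - 2*K/(5*K) - ⅕*(-5)² - ⅕*(-5)*K/K) = -10 + (2 - ⅖*1 - ⅕*25 - ⅕*(-5)*1) = -10 + (2 - ⅖ - 5 + 1) = -10 - 12/5 = -62/5)
J(-2)*n(9) = -124*9/5 = -62/5*18 = -1116/5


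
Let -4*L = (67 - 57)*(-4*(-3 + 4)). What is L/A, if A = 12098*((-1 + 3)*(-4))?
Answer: -5/48392 ≈ -0.00010332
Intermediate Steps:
A = -96784 (A = 12098*(2*(-4)) = 12098*(-8) = -96784)
L = 10 (L = -(67 - 57)*(-4*(-3 + 4))/4 = -5*(-4*1)/2 = -5*(-4)/2 = -1/4*(-40) = 10)
L/A = 10/(-96784) = 10*(-1/96784) = -5/48392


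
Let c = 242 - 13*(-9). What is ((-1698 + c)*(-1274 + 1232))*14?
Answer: 787332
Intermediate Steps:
c = 359 (c = 242 - 1*(-117) = 242 + 117 = 359)
((-1698 + c)*(-1274 + 1232))*14 = ((-1698 + 359)*(-1274 + 1232))*14 = -1339*(-42)*14 = 56238*14 = 787332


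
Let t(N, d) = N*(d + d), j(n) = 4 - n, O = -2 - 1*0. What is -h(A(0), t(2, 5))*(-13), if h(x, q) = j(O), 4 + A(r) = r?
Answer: 78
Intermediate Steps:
A(r) = -4 + r
O = -2 (O = -2 + 0 = -2)
t(N, d) = 2*N*d (t(N, d) = N*(2*d) = 2*N*d)
h(x, q) = 6 (h(x, q) = 4 - 1*(-2) = 4 + 2 = 6)
-h(A(0), t(2, 5))*(-13) = -1*6*(-13) = -6*(-13) = 78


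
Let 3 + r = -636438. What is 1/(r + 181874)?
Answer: -1/454567 ≈ -2.1999e-6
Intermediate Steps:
r = -636441 (r = -3 - 636438 = -636441)
1/(r + 181874) = 1/(-636441 + 181874) = 1/(-454567) = -1/454567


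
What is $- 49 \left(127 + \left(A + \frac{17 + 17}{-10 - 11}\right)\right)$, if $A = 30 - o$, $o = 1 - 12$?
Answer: $- \frac{24458}{3} \approx -8152.7$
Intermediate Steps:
$o = -11$ ($o = 1 - 12 = -11$)
$A = 41$ ($A = 30 - -11 = 30 + 11 = 41$)
$- 49 \left(127 + \left(A + \frac{17 + 17}{-10 - 11}\right)\right) = - 49 \left(127 + \left(41 + \frac{17 + 17}{-10 - 11}\right)\right) = - 49 \left(127 + \left(41 + \frac{34}{-21}\right)\right) = - 49 \left(127 + \left(41 + 34 \left(- \frac{1}{21}\right)\right)\right) = - 49 \left(127 + \left(41 - \frac{34}{21}\right)\right) = - 49 \left(127 + \frac{827}{21}\right) = \left(-49\right) \frac{3494}{21} = - \frac{24458}{3}$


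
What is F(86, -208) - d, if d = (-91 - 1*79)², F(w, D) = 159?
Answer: -28741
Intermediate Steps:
d = 28900 (d = (-91 - 79)² = (-170)² = 28900)
F(86, -208) - d = 159 - 1*28900 = 159 - 28900 = -28741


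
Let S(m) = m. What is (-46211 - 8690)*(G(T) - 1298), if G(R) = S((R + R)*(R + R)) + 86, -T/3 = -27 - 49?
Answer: -11349354324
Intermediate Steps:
T = 228 (T = -3*(-27 - 49) = -3*(-76) = 228)
G(R) = 86 + 4*R² (G(R) = (R + R)*(R + R) + 86 = (2*R)*(2*R) + 86 = 4*R² + 86 = 86 + 4*R²)
(-46211 - 8690)*(G(T) - 1298) = (-46211 - 8690)*((86 + 4*228²) - 1298) = -54901*((86 + 4*51984) - 1298) = -54901*((86 + 207936) - 1298) = -54901*(208022 - 1298) = -54901*206724 = -11349354324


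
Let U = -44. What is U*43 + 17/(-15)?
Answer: -28397/15 ≈ -1893.1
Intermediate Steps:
U*43 + 17/(-15) = -44*43 + 17/(-15) = -1892 + 17*(-1/15) = -1892 - 17/15 = -28397/15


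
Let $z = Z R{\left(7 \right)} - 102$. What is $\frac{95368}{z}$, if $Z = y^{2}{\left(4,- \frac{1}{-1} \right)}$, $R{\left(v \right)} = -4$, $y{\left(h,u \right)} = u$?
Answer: $- \frac{47684}{53} \approx -899.7$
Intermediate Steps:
$Z = 1$ ($Z = \left(- \frac{1}{-1}\right)^{2} = \left(\left(-1\right) \left(-1\right)\right)^{2} = 1^{2} = 1$)
$z = -106$ ($z = 1 \left(-4\right) - 102 = -4 - 102 = -106$)
$\frac{95368}{z} = \frac{95368}{-106} = 95368 \left(- \frac{1}{106}\right) = - \frac{47684}{53}$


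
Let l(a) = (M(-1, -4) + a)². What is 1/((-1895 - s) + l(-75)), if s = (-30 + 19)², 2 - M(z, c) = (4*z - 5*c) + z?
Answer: 1/5728 ≈ 0.00017458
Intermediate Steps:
M(z, c) = 2 - 5*z + 5*c (M(z, c) = 2 - ((4*z - 5*c) + z) = 2 - ((-5*c + 4*z) + z) = 2 - (-5*c + 5*z) = 2 + (-5*z + 5*c) = 2 - 5*z + 5*c)
s = 121 (s = (-11)² = 121)
l(a) = (-13 + a)² (l(a) = ((2 - 5*(-1) + 5*(-4)) + a)² = ((2 + 5 - 20) + a)² = (-13 + a)²)
1/((-1895 - s) + l(-75)) = 1/((-1895 - 1*121) + (-13 - 75)²) = 1/((-1895 - 121) + (-88)²) = 1/(-2016 + 7744) = 1/5728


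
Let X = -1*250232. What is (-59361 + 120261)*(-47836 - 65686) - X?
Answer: -6913239568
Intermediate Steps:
X = -250232
(-59361 + 120261)*(-47836 - 65686) - X = (-59361 + 120261)*(-47836 - 65686) - 1*(-250232) = 60900*(-113522) + 250232 = -6913489800 + 250232 = -6913239568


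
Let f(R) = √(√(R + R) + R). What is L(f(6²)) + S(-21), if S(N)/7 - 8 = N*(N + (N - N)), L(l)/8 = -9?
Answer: 3071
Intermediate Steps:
f(R) = √(R + √2*√R) (f(R) = √(√(2*R) + R) = √(√2*√R + R) = √(R + √2*√R))
L(l) = -72 (L(l) = 8*(-9) = -72)
S(N) = 56 + 7*N² (S(N) = 56 + 7*(N*(N + (N - N))) = 56 + 7*(N*(N + 0)) = 56 + 7*(N*N) = 56 + 7*N²)
L(f(6²)) + S(-21) = -72 + (56 + 7*(-21)²) = -72 + (56 + 7*441) = -72 + (56 + 3087) = -72 + 3143 = 3071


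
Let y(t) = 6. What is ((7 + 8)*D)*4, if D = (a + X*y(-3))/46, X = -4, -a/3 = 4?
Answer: -1080/23 ≈ -46.957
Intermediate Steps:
a = -12 (a = -3*4 = -12)
D = -18/23 (D = (-12 - 4*6)/46 = (-12 - 24)*(1/46) = -36*1/46 = -18/23 ≈ -0.78261)
((7 + 8)*D)*4 = ((7 + 8)*(-18/23))*4 = (15*(-18/23))*4 = -270/23*4 = -1080/23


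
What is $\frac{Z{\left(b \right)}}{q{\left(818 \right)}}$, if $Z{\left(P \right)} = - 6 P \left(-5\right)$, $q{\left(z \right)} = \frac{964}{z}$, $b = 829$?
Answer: $\frac{5085915}{241} \approx 21103.0$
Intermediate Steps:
$Z{\left(P \right)} = 30 P$
$\frac{Z{\left(b \right)}}{q{\left(818 \right)}} = \frac{30 \cdot 829}{964 \cdot \frac{1}{818}} = \frac{24870}{964 \cdot \frac{1}{818}} = \frac{24870}{\frac{482}{409}} = 24870 \cdot \frac{409}{482} = \frac{5085915}{241}$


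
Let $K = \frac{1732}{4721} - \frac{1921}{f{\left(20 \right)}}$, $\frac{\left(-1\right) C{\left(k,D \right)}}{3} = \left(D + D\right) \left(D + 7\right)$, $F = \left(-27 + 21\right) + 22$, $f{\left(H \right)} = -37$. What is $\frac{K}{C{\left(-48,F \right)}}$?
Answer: $- \frac{3044375}{128562272} \approx -0.02368$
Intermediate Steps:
$F = 16$ ($F = -6 + 22 = 16$)
$C{\left(k,D \right)} = - 6 D \left(7 + D\right)$ ($C{\left(k,D \right)} = - 3 \left(D + D\right) \left(D + 7\right) = - 3 \cdot 2 D \left(7 + D\right) = - 6 D \left(7 + D\right)$)
$K = \frac{9133125}{174677}$ ($K = \frac{1732}{4721} - \frac{1921}{-37} = 1732 \cdot \frac{1}{4721} - - \frac{1921}{37} = \frac{1732}{4721} + \frac{1921}{37} = \frac{9133125}{174677} \approx 52.286$)
$\frac{K}{C{\left(-48,F \right)}} = \frac{9133125}{174677 \left(\left(-6\right) 16 \left(7 + 16\right)\right)} = \frac{9133125}{174677 \left(\left(-6\right) 16 \cdot 23\right)} = \frac{9133125}{174677 \left(-2208\right)} = \frac{9133125}{174677} \left(- \frac{1}{2208}\right) = - \frac{3044375}{128562272}$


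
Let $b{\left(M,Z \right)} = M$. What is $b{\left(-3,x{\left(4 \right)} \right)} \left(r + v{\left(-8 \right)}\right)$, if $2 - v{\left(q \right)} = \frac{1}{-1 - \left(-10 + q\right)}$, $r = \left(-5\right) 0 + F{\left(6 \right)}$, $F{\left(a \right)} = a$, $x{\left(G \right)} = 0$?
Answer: $- \frac{405}{17} \approx -23.824$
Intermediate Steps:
$r = 6$ ($r = \left(-5\right) 0 + 6 = 0 + 6 = 6$)
$v{\left(q \right)} = 2 - \frac{1}{9 - q}$ ($v{\left(q \right)} = 2 - \frac{1}{-1 - \left(-10 + q\right)} = 2 - \frac{1}{9 - q}$)
$b{\left(-3,x{\left(4 \right)} \right)} \left(r + v{\left(-8 \right)}\right) = - 3 \left(6 + \frac{-17 + 2 \left(-8\right)}{-9 - 8}\right) = - 3 \left(6 + \frac{-17 - 16}{-17}\right) = - 3 \left(6 - - \frac{33}{17}\right) = - 3 \left(6 + \frac{33}{17}\right) = \left(-3\right) \frac{135}{17} = - \frac{405}{17}$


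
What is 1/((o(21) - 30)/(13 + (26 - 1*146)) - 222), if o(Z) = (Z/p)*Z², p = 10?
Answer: -1070/246501 ≈ -0.0043408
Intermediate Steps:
o(Z) = Z³/10 (o(Z) = (Z/10)*Z² = Z³/10)
1/((o(21) - 30)/(13 + (26 - 1*146)) - 222) = 1/(((⅒)*21³ - 30)/(13 + (26 - 1*146)) - 222) = 1/(((⅒)*9261 - 30)/(13 + (26 - 146)) - 222) = 1/((9261/10 - 30)/(13 - 120) - 222) = 1/((8961/10)/(-107) - 222) = 1/((8961/10)*(-1/107) - 222) = 1/(-8961/1070 - 222) = 1/(-246501/1070) = -1070/246501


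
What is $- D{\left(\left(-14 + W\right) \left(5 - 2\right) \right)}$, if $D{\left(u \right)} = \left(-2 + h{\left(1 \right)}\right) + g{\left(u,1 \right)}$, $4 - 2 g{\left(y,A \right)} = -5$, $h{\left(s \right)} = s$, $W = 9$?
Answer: $- \frac{7}{2} \approx -3.5$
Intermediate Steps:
$g{\left(y,A \right)} = \frac{9}{2}$ ($g{\left(y,A \right)} = 2 - - \frac{5}{2} = 2 + \frac{5}{2} = \frac{9}{2}$)
$D{\left(u \right)} = \frac{7}{2}$ ($D{\left(u \right)} = \left(-2 + 1\right) + \frac{9}{2} = -1 + \frac{9}{2} = \frac{7}{2}$)
$- D{\left(\left(-14 + W\right) \left(5 - 2\right) \right)} = \left(-1\right) \frac{7}{2} = - \frac{7}{2}$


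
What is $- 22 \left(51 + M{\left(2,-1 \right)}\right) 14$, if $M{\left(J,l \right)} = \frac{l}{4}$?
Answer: $-15631$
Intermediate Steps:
$M{\left(J,l \right)} = \frac{l}{4}$ ($M{\left(J,l \right)} = l \frac{1}{4} = \frac{l}{4}$)
$- 22 \left(51 + M{\left(2,-1 \right)}\right) 14 = - 22 \left(51 + \frac{1}{4} \left(-1\right)\right) 14 = - 22 \left(51 - \frac{1}{4}\right) 14 = - 22 \cdot \frac{203}{4} \cdot 14 = \left(-22\right) \frac{1421}{2} = -15631$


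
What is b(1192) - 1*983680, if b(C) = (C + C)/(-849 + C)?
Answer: -337399856/343 ≈ -9.8367e+5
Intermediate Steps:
b(C) = 2*C/(-849 + C) (b(C) = (2*C)/(-849 + C) = 2*C/(-849 + C))
b(1192) - 1*983680 = 2*1192/(-849 + 1192) - 1*983680 = 2*1192/343 - 983680 = 2*1192*(1/343) - 983680 = 2384/343 - 983680 = -337399856/343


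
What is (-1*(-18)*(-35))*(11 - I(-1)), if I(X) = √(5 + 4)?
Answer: -5040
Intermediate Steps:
I(X) = 3 (I(X) = √9 = 3)
(-1*(-18)*(-35))*(11 - I(-1)) = (-1*(-18)*(-35))*(11 - 1*3) = (18*(-35))*(11 - 3) = -630*8 = -5040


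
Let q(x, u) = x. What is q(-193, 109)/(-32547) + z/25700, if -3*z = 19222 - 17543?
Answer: -4418457/278819300 ≈ -0.015847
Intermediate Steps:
z = -1679/3 (z = -(19222 - 17543)/3 = -1/3*1679 = -1679/3 ≈ -559.67)
q(-193, 109)/(-32547) + z/25700 = -193/(-32547) - 1679/3/25700 = -193*(-1/32547) - 1679/3*1/25700 = 193/32547 - 1679/77100 = -4418457/278819300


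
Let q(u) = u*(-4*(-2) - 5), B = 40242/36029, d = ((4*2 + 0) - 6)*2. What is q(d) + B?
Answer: 472590/36029 ≈ 13.117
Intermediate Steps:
d = 4 (d = ((8 + 0) - 6)*2 = (8 - 6)*2 = 2*2 = 4)
B = 40242/36029 (B = 40242*(1/36029) = 40242/36029 ≈ 1.1169)
q(u) = 3*u (q(u) = u*(8 - 5) = u*3 = 3*u)
q(d) + B = 3*4 + 40242/36029 = 12 + 40242/36029 = 472590/36029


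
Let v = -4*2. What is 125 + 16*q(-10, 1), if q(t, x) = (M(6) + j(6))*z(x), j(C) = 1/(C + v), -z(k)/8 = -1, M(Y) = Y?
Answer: 829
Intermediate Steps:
v = -8
z(k) = 8 (z(k) = -8*(-1) = 8)
j(C) = 1/(-8 + C) (j(C) = 1/(C - 8) = 1/(-8 + C))
q(t, x) = 44 (q(t, x) = (6 + 1/(-8 + 6))*8 = (6 + 1/(-2))*8 = (6 - ½)*8 = (11/2)*8 = 44)
125 + 16*q(-10, 1) = 125 + 16*44 = 125 + 704 = 829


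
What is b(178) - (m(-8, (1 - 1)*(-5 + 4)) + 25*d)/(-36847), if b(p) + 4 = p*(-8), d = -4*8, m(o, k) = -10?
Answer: -52618326/36847 ≈ -1428.0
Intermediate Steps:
d = -32
b(p) = -4 - 8*p (b(p) = -4 + p*(-8) = -4 - 8*p)
b(178) - (m(-8, (1 - 1)*(-5 + 4)) + 25*d)/(-36847) = (-4 - 8*178) - (-10 + 25*(-32))/(-36847) = (-4 - 1424) - (-10 - 800)*(-1)/36847 = -1428 - (-810)*(-1)/36847 = -1428 - 1*810/36847 = -1428 - 810/36847 = -52618326/36847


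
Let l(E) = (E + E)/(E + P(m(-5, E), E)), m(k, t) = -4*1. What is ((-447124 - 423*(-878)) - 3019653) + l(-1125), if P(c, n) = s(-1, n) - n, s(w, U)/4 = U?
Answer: -6190765/2 ≈ -3.0954e+6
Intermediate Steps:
s(w, U) = 4*U
m(k, t) = -4
P(c, n) = 3*n (P(c, n) = 4*n - n = 3*n)
l(E) = 1/2 (l(E) = (E + E)/(E + 3*E) = (2*E)/((4*E)) = (2*E)*(1/(4*E)) = 1/2)
((-447124 - 423*(-878)) - 3019653) + l(-1125) = ((-447124 - 423*(-878)) - 3019653) + 1/2 = ((-447124 + 371394) - 3019653) + 1/2 = (-75730 - 3019653) + 1/2 = -3095383 + 1/2 = -6190765/2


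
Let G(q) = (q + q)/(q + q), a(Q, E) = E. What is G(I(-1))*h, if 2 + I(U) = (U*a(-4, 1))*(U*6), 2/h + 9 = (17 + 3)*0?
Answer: -2/9 ≈ -0.22222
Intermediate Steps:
h = -2/9 (h = 2/(-9 + (17 + 3)*0) = 2/(-9 + 20*0) = 2/(-9 + 0) = 2/(-9) = 2*(-⅑) = -2/9 ≈ -0.22222)
I(U) = -2 + 6*U² (I(U) = -2 + (U*1)*(U*6) = -2 + U*(6*U) = -2 + 6*U²)
G(q) = 1 (G(q) = (2*q)/((2*q)) = (2*q)*(1/(2*q)) = 1)
G(I(-1))*h = 1*(-2/9) = -2/9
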